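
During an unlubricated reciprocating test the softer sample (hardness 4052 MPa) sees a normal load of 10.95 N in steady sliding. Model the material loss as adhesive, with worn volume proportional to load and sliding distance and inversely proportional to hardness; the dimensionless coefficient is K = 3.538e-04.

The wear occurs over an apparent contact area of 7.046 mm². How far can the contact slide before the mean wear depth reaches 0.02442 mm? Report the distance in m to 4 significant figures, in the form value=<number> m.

value=180.0 m

Intermediates are printed rounded. The algebra maintains full float precision — rounded just once: 4 significant digits.
Convert: Hardness H = 4052 MPa = 4.052e+09 Pa.
Convert: Contact area A = 7.046 mm² = 7.046e-06 m².
Convert: Depth limit h_lim = 0.02442 mm = 2.442e-05 m.
SI base units throughout: W = 10.95 N, H = 4.052e+09 Pa, K = 3.538e-04.
Volume at the limit: V_lim = h_lim·A = 2.442e-05 · 7.046e-06 = 1.721e-10 m³.
Life L = V_lim·H/(K·W) = 1.721e-10 · 4.052e+09 / (3.538e-04 · 10.95) = 180.0 m.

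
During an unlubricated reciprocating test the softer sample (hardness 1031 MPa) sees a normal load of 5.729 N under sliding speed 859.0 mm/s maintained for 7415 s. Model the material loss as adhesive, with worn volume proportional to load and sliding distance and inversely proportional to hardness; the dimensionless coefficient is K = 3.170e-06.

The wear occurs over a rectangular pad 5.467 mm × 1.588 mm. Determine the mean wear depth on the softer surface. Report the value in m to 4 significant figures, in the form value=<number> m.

The computation holds full precision; intermediate values appear rounded — a single final rounding, at 4 significant digits.
Sliding speed v = 859.0 mm/s = 0.8590 m/s. Path length L = v·t = 0.8590 m/s × 7415 s = 6369 m.
Hardness H = 1031 MPa = 1.031e+09 Pa.
Pad sides 5.467 mm × 1.588 mm = 0.005467 m × 0.001588 m. Contact area A = 0.005467 m × 0.001588 m = 8.682e-06 m².
In SI base units: W = 5.729 N, H = 1.031e+09 Pa, K = 3.170e-06.
Volume removed: V = K·W·L/H = 3.170e-06 · 5.729 · 6369 / 1.031e+09 = 1.122e-10 m³.
Average depth h = V/A = 1.122e-10 / 8.682e-06 = 1.292e-05 m.

value=1.292e-05 m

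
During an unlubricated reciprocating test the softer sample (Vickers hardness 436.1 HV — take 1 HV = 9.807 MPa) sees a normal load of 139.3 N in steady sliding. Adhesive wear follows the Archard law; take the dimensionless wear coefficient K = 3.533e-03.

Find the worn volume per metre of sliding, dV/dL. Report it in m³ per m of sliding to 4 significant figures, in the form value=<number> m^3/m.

Intermediate values appear rounded; each operation runs at full precision; rounded just once: four significant figures.
Convert: Hardness H = 436.1 HV × 9.807 MPa/HV = 4277 MPa = 4.277e+09 Pa.
In SI base units: W = 139.3 N, H = 4.277e+09 Pa, K = 3.533e-03.
Rate of wear dV/dL = K·W/H (no L dependence): 3.533e-03 · 139.3 / 4.277e+09 = 1.151e-10 m³/m.

value=1.151e-10 m^3/m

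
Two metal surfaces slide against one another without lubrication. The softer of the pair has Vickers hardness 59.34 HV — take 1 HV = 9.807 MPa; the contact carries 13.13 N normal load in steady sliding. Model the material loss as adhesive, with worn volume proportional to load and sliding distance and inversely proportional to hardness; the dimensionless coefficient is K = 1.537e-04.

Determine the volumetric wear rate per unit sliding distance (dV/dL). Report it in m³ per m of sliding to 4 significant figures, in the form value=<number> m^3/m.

value=3.468e-12 m^3/m

All working math maintains full float precision; intermediate values are displayed rounded; rounded once at the end, at 4 significant digits.
Convert: Hardness H = 59.34 HV × 9.807 MPa/HV = 581.9 MPa = 5.819e+08 Pa.
In SI base units: W = 13.13 N, H = 5.819e+08 Pa, K = 1.537e-04.
Sliding wear rate dV/dL = K·W/H (independent of L): 1.537e-04 · 13.13 / 5.819e+08 = 3.468e-12 m³/m.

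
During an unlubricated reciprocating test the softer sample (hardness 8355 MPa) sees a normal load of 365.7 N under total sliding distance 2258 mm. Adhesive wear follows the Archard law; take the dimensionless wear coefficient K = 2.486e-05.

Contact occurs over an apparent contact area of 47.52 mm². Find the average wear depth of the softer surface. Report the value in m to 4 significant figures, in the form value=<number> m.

value=5.170e-08 m

Every step runs at full precision. The intermediates appear rounded, and one final rounding to four significant figures.
Convert: Path length L = 2258 mm = 2.258 m.
Convert: Hardness H = 8355 MPa = 8.355e+09 Pa.
Convert: Contact area A = 47.52 mm² = 4.752e-05 m².
In SI base units: W = 365.7 N, H = 8.355e+09 Pa, K = 2.486e-05.
Apply Archard: V = K·W·L/H = 2.486e-05 · 365.7 · 2.258 / 8.355e+09 = 2.457e-12 m³.
Depth h = V/A = 2.457e-12 / 4.752e-05 = 5.170e-08 m.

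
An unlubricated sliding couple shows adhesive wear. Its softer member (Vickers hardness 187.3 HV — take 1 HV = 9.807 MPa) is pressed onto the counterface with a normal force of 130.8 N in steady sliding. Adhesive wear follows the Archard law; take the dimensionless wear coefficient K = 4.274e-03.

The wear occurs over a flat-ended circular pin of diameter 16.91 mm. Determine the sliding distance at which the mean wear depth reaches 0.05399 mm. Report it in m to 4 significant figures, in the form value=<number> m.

value=39.84 m

The computation runs at exact precision. Printed values are rounded — a lone final rounding: 4 significant figures.
Convert: Hardness H = 187.3 HV × 9.807 MPa/HV = 1837 MPa = 1.837e+09 Pa.
Convert: Pin diameter d = 16.91 mm = 0.01691 m. Contact area A = π·d²/4 = π·(0.01691 m)²/4 = 2.246e-04 m².
Convert: Depth limit h_lim = 0.05399 mm = 5.399e-05 m.
SI base units throughout: W = 130.8 N, H = 1.837e+09 Pa, K = 4.274e-03.
Volume at the limit: V_lim = h_lim·A = 5.399e-05 · 2.246e-04 = 1.213e-08 m³.
Sliding life L = V_lim·H/(K·W) = 1.213e-08 · 1.837e+09 / (4.274e-03 · 130.8) = 39.84 m.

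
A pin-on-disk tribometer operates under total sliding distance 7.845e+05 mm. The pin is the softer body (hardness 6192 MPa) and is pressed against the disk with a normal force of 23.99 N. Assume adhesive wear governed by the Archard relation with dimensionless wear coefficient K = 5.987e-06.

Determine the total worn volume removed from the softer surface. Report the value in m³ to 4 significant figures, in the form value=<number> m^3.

value=1.820e-11 m^3

The computation keeps full float precision, and shown intermediates are rounded; rounded just once, at four significant figures.
Convert: Path length L = 7.845e+05 mm = 784.5 m.
Convert: Hardness H = 6192 MPa = 6.192e+09 Pa.
SI base units throughout: W = 23.99 N, H = 6.192e+09 Pa, K = 5.987e-06.
Archard volume V = K·W·L/H = 5.987e-06 · 23.99 · 784.5 / 6.192e+09 = 1.820e-11 m³.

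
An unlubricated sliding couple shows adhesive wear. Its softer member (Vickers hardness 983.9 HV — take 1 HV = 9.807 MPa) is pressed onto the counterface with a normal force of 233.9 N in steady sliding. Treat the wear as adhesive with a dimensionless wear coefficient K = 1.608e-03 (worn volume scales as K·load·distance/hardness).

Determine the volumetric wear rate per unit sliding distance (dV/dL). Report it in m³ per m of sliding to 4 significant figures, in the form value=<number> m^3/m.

Every step keeps exact precision; the intermediates are displayed rounded. Rounded just once to 4 significant digits.
Hardness H = 983.9 HV × 9.807 MPa/HV = 9649 MPa = 9.649e+09 Pa.
SI base units throughout: W = 233.9 N, H = 9.649e+09 Pa, K = 1.608e-03.
Sliding wear rate dV/dL = K·W/H (no L dependence): 1.608e-03 · 233.9 / 9.649e+09 = 3.898e-11 m³/m.

value=3.898e-11 m^3/m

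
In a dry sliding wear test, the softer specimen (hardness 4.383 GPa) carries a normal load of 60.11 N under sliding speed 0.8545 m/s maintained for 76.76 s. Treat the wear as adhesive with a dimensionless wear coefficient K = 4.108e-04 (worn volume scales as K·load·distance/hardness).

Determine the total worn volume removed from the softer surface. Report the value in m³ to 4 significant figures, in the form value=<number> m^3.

value=3.695e-10 m^3

Shown intermediates are rounded. All working math keeps exact precision — rounded once at the end: four significant digits.
Convert: Distance covered L = v·t = 0.8545 m/s × 76.76 s = 65.59 m.
Convert: Hardness H = 4.383 GPa = 4.383e+09 Pa.
Collected in SI base units: W = 60.11 N, H = 4.383e+09 Pa, K = 4.108e-04.
Archard volume V = K·W·L/H = 4.108e-04 · 60.11 · 65.59 / 4.383e+09 = 3.695e-10 m³.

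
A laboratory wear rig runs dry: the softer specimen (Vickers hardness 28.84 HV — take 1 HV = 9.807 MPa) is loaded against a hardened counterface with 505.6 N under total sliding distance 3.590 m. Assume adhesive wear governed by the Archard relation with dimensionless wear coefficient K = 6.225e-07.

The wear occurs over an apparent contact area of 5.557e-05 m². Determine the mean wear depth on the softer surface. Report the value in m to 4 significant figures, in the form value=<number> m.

Each operation runs at full float precision; intermediates appear rounded, and rounded just once, at four significant digits.
Convert: Hardness H = 28.84 HV × 9.807 MPa/HV = 282.8 MPa = 2.828e+08 Pa.
As SI base values: W = 505.6 N, H = 2.828e+08 Pa, K = 6.225e-07.
The Archard volume V = K·W·L/H = 6.225e-07 · 505.6 · 3.590 / 2.828e+08 = 3.995e-12 m³.
Mean depth h = V/A = 3.995e-12 / 5.557e-05 = 7.189e-08 m.

value=7.189e-08 m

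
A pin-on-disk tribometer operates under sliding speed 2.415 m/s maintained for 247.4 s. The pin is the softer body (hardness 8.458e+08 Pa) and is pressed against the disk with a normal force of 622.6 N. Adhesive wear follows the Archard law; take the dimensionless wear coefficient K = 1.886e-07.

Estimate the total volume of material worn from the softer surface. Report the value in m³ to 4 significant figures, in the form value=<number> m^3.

Intermediates are printed rounded — each operation holds full float precision, and a single final rounding, at 4 significant figures.
Convert: Sliding distance L = v·t = 2.415 m/s × 247.4 s = 597.5 m.
Collected in SI base units: W = 622.6 N, H = 8.458e+08 Pa, K = 1.886e-07.
Archard volume V = K·W·L/H = 1.886e-07 · 622.6 · 597.5 / 8.458e+08 = 8.295e-11 m³.

value=8.295e-11 m^3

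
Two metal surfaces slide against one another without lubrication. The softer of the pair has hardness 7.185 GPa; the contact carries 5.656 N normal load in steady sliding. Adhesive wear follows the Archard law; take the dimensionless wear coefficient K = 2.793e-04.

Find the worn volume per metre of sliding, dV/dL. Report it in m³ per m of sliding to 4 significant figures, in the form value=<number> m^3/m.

value=2.199e-13 m^3/m

All working math carries full float precision; intermediates are printed rounded — a single final rounding, at four significant figures.
Convert: Hardness H = 7.185 GPa = 7.185e+09 Pa.
Restated in SI base units: W = 5.656 N, H = 7.185e+09 Pa, K = 2.793e-04.
Sliding wear rate dV/dL = K·W/H: 2.793e-04 · 5.656 / 7.185e+09 = 2.199e-13 m³/m.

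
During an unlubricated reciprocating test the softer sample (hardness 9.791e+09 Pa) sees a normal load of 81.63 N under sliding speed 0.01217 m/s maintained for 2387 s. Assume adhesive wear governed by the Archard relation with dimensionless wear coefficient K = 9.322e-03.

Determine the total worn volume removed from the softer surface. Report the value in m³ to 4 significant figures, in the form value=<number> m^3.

value=2.258e-09 m^3

Intermediate values are displayed rounded; all arithmetic maintains exact precision; rounded once at the end, at four significant figures.
Distance L = v·t = 0.01217 m/s × 2387 s = 29.05 m.
Expressed in SI base units: W = 81.63 N, H = 9.791e+09 Pa, K = 9.322e-03.
The Archard volume V = K·W·L/H = 9.322e-03 · 81.63 · 29.05 / 9.791e+09 = 2.258e-09 m³.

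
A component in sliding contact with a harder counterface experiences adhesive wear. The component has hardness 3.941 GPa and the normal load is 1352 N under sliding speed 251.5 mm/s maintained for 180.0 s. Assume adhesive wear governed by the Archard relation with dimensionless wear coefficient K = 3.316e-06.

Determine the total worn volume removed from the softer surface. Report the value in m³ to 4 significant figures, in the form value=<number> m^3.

All working math maintains full precision — the intermediates are displayed rounded; rounded just once: 4 significant figures.
Sliding speed v = 251.5 mm/s = 0.2515 m/s. The distance L = v·t = 0.2515 m/s × 180.0 s = 45.27 m.
Hardness H = 3.941 GPa = 3.941e+09 Pa.
Working in SI base units: W = 1352 N, H = 3.941e+09 Pa, K = 3.316e-06.
Archard volume V = K·W·L/H = 3.316e-06 · 1352 · 45.27 / 3.941e+09 = 5.150e-11 m³.

value=5.150e-11 m^3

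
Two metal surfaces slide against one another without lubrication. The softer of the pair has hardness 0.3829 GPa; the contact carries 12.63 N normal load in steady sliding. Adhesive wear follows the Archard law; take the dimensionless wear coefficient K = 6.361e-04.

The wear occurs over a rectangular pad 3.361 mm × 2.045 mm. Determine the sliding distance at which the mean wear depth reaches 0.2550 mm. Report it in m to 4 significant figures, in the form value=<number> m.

Intermediates are displayed rounded; the algebra holds exact precision. Rounded just once, at 4 significant figures.
Hardness H = 0.3829 GPa = 3.829e+08 Pa.
Pad sides 3.361 mm × 2.045 mm = 0.003361 m × 0.002045 m. Contact area A = 0.003361 m × 0.002045 m = 6.873e-06 m².
Depth limit h_lim = 0.2550 mm = 2.550e-04 m.
Collected in SI base units: W = 12.63 N, H = 3.829e+08 Pa, K = 6.361e-04.
At the depth limit, V_lim = h_lim·A = 2.550e-04 · 6.873e-06 = 1.753e-09 m³.
Inverting, life L = V_lim·H/(K·W) = 1.753e-09 · 3.829e+08 / (6.361e-04 · 12.63) = 83.53 m.

value=83.53 m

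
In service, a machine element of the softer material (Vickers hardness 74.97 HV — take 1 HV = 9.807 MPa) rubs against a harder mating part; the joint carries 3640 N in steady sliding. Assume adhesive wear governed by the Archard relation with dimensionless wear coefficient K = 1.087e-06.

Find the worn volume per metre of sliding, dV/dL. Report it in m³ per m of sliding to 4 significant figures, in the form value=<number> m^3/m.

value=5.382e-12 m^3/m

Displayed values are rounded; the computation runs at full precision. Rounded just once, at 4 significant digits.
Hardness H = 74.97 HV × 9.807 MPa/HV = 735.2 MPa = 7.352e+08 Pa.
Expressed in SI base units: W = 3640 N, H = 7.352e+08 Pa, K = 1.087e-06.
Sliding wear rate dV/dL = K·W/H (no L dependence): 1.087e-06 · 3640 / 7.352e+08 = 5.382e-12 m³/m.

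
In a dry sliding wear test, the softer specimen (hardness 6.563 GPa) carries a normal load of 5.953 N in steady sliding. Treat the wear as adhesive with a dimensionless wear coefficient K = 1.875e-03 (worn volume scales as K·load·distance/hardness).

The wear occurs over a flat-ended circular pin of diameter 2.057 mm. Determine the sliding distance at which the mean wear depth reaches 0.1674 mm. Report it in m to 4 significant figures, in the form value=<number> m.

value=327.1 m

The intermediates are printed rounded. Every step holds full precision; rounded once at the end, at four significant digits.
Hardness H = 6.563 GPa = 6.563e+09 Pa.
Pin diameter d = 2.057 mm = 0.002057 m. Contact area A = π·d²/4 = π·(0.002057 m)²/4 = 3.323e-06 m².
Depth limit h_lim = 0.1674 mm = 1.674e-04 m.
In SI base units, W = 5.953 N, H = 6.563e+09 Pa, K = 1.875e-03.
Wearable volume V_lim = h_lim·A = 1.674e-04 · 3.323e-06 = 5.563e-10 m³.
So the life L = V_lim·H/(K·W) = 5.563e-10 · 6.563e+09 / (1.875e-03 · 5.953) = 327.1 m.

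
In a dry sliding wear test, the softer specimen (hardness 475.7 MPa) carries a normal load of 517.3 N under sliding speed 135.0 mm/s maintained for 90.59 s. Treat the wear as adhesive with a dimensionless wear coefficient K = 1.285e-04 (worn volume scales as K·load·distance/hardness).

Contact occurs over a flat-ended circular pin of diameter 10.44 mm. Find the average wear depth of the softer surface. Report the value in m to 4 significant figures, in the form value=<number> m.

Each operation keeps full float precision, and intermediate values are displayed rounded, and rounded once at the end: four significant digits.
Sliding speed v = 135.0 mm/s = 0.1350 m/s. Distance covered L = v·t = 0.1350 m/s × 90.59 s = 12.23 m.
Hardness H = 475.7 MPa = 4.757e+08 Pa.
Pin diameter d = 10.44 mm = 0.01044 m. Contact area A = π·d²/4 = π·(0.01044 m)²/4 = 8.560e-05 m².
SI base units throughout: W = 517.3 N, H = 4.757e+08 Pa, K = 1.285e-04.
Archard relation: V = K·W·L/H = 1.285e-04 · 517.3 · 12.23 / 4.757e+08 = 1.709e-09 m³.
Mean depth h = V/A = 1.709e-09 / 8.560e-05 = 1.996e-05 m.

value=1.996e-05 m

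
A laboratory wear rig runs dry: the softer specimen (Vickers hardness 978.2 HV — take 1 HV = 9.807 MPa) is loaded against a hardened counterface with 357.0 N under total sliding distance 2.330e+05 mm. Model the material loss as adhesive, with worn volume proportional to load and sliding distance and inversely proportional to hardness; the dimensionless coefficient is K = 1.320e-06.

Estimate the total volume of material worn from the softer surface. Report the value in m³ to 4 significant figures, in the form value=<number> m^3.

The algebra holds full float precision, and intermediates are displayed rounded — a single final rounding: four significant digits.
Convert: Distance covered L = 2.330e+05 mm = 233.0 m.
Convert: Hardness H = 978.2 HV × 9.807 MPa/HV = 9593 MPa = 9.593e+09 Pa.
Collected in SI base units: W = 357.0 N, H = 9.593e+09 Pa, K = 1.320e-06.
Archard volume V = K·W·L/H = 1.320e-06 · 357.0 · 233.0 / 9.593e+09 = 1.145e-11 m³.

value=1.145e-11 m^3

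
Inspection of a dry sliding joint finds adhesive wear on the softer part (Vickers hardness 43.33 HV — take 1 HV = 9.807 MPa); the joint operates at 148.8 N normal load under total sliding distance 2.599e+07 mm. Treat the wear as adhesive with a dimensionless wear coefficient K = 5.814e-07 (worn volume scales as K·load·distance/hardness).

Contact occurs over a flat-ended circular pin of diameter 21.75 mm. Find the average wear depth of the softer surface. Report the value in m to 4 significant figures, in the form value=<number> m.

The algebra carries full precision; the intermediates are shown rounded; a lone final rounding, at 4 significant figures.
Distance L = 2.599e+07 mm = 2.599e+04 m.
Hardness H = 43.33 HV × 9.807 MPa/HV = 424.9 MPa = 4.249e+08 Pa.
Pin diameter d = 21.75 mm = 0.02175 m. Contact area A = π·d²/4 = π·(0.02175 m)²/4 = 3.715e-04 m².
Expressed in SI base units: W = 148.8 N, H = 4.249e+08 Pa, K = 5.814e-07.
The Archard volume V = K·W·L/H = 5.814e-07 · 148.8 · 2.599e+04 / 4.249e+08 = 5.291e-09 m³.
Average depth h = V/A = 5.291e-09 / 3.715e-04 = 1.424e-05 m.

value=1.424e-05 m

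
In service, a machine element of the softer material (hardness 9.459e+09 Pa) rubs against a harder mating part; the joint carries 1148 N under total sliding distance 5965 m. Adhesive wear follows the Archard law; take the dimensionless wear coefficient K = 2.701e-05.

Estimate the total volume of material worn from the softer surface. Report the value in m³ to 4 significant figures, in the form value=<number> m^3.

value=1.955e-08 m^3

Shown intermediates are rounded; each operation keeps full float precision; rounded just once to four significant digits.
Restated in SI base units: W = 1148 N, H = 9.459e+09 Pa, K = 2.701e-05.
Archard volume V = K·W·L/H = 2.701e-05 · 1148 · 5965 / 9.459e+09 = 1.955e-08 m³.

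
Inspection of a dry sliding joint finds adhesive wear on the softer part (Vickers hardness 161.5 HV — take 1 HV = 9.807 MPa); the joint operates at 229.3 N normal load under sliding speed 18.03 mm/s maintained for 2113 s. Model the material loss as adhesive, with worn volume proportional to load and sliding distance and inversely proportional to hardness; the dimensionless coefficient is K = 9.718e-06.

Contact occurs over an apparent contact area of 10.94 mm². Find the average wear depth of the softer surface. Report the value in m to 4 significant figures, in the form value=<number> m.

value=4.899e-06 m

The computation keeps full float precision; shown intermediates are rounded. Rounded once at the end to 4 significant figures.
Sliding speed v = 18.03 mm/s = 0.01803 m/s. Distance L = v·t = 0.01803 m/s × 2113 s = 38.10 m.
Hardness H = 161.5 HV × 9.807 MPa/HV = 1584 MPa = 1.584e+09 Pa.
Contact area A = 10.94 mm² = 1.094e-05 m².
Working in SI base units: W = 229.3 N, H = 1.584e+09 Pa, K = 9.718e-06.
By Archard's law, V = K·W·L/H = 9.718e-06 · 229.3 · 38.10 / 1.584e+09 = 5.360e-11 m³.
Mean wear depth h = V/A = 5.360e-11 / 1.094e-05 = 4.899e-06 m.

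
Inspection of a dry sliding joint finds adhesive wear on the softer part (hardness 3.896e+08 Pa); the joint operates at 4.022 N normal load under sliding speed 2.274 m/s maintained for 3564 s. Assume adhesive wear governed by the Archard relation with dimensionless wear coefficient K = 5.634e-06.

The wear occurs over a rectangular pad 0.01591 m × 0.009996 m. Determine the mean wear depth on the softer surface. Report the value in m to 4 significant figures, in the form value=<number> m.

Printed values are rounded. The computation holds full float precision — rounded once at the end, at 4 significant figures.
Sliding distance L = v·t = 2.274 m/s × 3564 s = 8105 m.
Contact area A = 0.01591 m × 0.009996 m = 1.590e-04 m².
Working in SI base units: W = 4.022 N, H = 3.896e+08 Pa, K = 5.634e-06.
Archard volume V = K·W·L/H = 5.634e-06 · 4.022 · 8105 / 3.896e+08 = 4.714e-10 m³.
Mean depth h = V/A = 4.714e-10 / 1.590e-04 = 2.964e-06 m.

value=2.964e-06 m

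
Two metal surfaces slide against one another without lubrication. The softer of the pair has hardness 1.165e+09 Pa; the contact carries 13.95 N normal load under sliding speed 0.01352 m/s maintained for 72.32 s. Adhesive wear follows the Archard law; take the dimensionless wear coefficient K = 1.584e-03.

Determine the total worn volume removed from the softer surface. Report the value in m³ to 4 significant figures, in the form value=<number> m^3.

Intermediate values appear rounded — the computation holds full float precision — rounded once at the end: four significant digits.
The distance L = v·t = 0.01352 m/s × 72.32 s = 0.9778 m.
Restated in SI base units: W = 13.95 N, H = 1.165e+09 Pa, K = 1.584e-03.
Wear volume V = K·W·L/H = 1.584e-03 · 13.95 · 0.9778 / 1.165e+09 = 1.855e-11 m³.

value=1.855e-11 m^3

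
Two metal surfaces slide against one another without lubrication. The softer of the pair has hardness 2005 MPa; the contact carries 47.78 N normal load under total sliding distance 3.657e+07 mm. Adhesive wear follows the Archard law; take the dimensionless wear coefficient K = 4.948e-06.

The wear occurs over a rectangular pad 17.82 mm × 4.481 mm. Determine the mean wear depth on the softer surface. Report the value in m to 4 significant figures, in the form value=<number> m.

Every step runs at full float precision; printed values are rounded, and rounded just once, at 4 significant digits.
Convert: The distance L = 3.657e+07 mm = 3.657e+04 m.
Convert: Hardness H = 2005 MPa = 2.005e+09 Pa.
Convert: Pad sides 17.82 mm × 4.481 mm = 0.01782 m × 0.004481 m. Contact area A = 0.01782 m × 0.004481 m = 7.985e-05 m².
As SI base values: W = 47.78 N, H = 2.005e+09 Pa, K = 4.948e-06.
Volume removed: V = K·W·L/H = 4.948e-06 · 47.78 · 3.657e+04 / 2.005e+09 = 4.312e-09 m³.
Wear depth h = V/A = 4.312e-09 / 7.985e-05 = 5.400e-05 m.

value=5.400e-05 m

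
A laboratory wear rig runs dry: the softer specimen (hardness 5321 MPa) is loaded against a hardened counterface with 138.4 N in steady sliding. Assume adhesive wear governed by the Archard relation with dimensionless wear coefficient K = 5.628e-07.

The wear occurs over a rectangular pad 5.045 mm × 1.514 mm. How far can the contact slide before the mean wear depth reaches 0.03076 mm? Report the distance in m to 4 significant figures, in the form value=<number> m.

The intermediates are printed rounded; all arithmetic keeps full precision; rounded just once: four significant figures.
Convert: Hardness H = 5321 MPa = 5.321e+09 Pa.
Convert: Pad sides 5.045 mm × 1.514 mm = 0.005045 m × 0.001514 m. Contact area A = 0.005045 m × 0.001514 m = 7.638e-06 m².
Convert: Depth limit h_lim = 0.03076 mm = 3.076e-05 m.
In SI base units: W = 138.4 N, H = 5.321e+09 Pa, K = 5.628e-07.
Permissible volume V_lim = h_lim·A = 3.076e-05 · 7.638e-06 = 2.349e-10 m³.
Life L = V_lim·H/(K·W) = 2.349e-10 · 5.321e+09 / (5.628e-07 · 138.4) = 1.605e+04 m.

value=1.605e+04 m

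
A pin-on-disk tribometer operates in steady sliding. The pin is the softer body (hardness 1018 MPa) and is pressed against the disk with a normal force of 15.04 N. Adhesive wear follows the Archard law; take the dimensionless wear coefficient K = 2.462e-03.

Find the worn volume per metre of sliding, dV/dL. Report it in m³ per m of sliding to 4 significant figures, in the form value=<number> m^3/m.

value=3.637e-11 m^3/m

Intermediate values are displayed rounded, and the algebra keeps full float precision; one last rounding: 4 significant figures.
Convert: Hardness H = 1018 MPa = 1.018e+09 Pa.
SI base units throughout: W = 15.04 N, H = 1.018e+09 Pa, K = 2.462e-03.
Sliding wear rate dV/dL = K·W/H — distance-free: 2.462e-03 · 15.04 / 1.018e+09 = 3.637e-11 m³/m.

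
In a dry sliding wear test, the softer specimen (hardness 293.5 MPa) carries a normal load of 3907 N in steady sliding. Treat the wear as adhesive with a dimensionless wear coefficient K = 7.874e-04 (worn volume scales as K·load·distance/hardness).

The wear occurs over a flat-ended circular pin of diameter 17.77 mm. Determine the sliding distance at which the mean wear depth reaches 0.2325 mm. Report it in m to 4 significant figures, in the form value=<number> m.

Displayed values are rounded — all working math holds full float precision — a lone final rounding to 4 significant digits.
Convert: Hardness H = 293.5 MPa = 2.935e+08 Pa.
Convert: Pin diameter d = 17.77 mm = 0.01777 m. Contact area A = π·d²/4 = π·(0.01777 m)²/4 = 2.480e-04 m².
Convert: Depth limit h_lim = 0.2325 mm = 2.325e-04 m.
Restated in SI base units: W = 3907 N, H = 2.935e+08 Pa, K = 7.874e-04.
Volume at the limit: V_lim = h_lim·A = 2.325e-04 · 2.480e-04 = 5.766e-08 m³.
So the life L = V_lim·H/(K·W) = 5.766e-08 · 2.935e+08 / (7.874e-04 · 3907) = 5.501 m.

value=5.501 m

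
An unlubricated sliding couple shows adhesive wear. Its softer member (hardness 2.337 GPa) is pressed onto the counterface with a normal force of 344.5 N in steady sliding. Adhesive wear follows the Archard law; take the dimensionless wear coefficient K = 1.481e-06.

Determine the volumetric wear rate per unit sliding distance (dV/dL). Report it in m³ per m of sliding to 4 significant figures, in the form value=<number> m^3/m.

value=2.183e-13 m^3/m

The algebra runs at exact precision, and intermediates are shown rounded — one final rounding to 4 significant figures.
Convert: Hardness H = 2.337 GPa = 2.337e+09 Pa.
Working in SI base units: W = 344.5 N, H = 2.337e+09 Pa, K = 1.481e-06.
The wear rate dV/dL = K·W/H, per unit distance: 1.481e-06 · 344.5 / 2.337e+09 = 2.183e-13 m³/m.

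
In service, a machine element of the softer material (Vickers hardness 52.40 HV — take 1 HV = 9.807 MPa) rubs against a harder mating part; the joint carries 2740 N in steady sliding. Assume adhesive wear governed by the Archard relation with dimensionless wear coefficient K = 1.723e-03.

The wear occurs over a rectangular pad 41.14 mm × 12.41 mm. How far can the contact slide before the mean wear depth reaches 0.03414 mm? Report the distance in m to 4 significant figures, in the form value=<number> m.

The intermediates appear rounded — each operation runs at exact precision; a single final rounding: four significant digits.
Hardness H = 52.40 HV × 9.807 MPa/HV = 513.9 MPa = 5.139e+08 Pa.
Pad sides 41.14 mm × 12.41 mm = 0.04114 m × 0.01241 m. Contact area A = 0.04114 m × 0.01241 m = 5.105e-04 m².
Depth limit h_lim = 0.03414 mm = 3.414e-05 m.
Collected in SI base units: W = 2740 N, H = 5.139e+08 Pa, K = 1.723e-03.
At the depth limit, V_lim = h_lim·A = 3.414e-05 · 5.105e-04 = 1.743e-08 m³.
Life L = V_lim·H/(K·W) = 1.743e-08 · 5.139e+08 / (1.723e-03 · 2740) = 1.897 m.

value=1.897 m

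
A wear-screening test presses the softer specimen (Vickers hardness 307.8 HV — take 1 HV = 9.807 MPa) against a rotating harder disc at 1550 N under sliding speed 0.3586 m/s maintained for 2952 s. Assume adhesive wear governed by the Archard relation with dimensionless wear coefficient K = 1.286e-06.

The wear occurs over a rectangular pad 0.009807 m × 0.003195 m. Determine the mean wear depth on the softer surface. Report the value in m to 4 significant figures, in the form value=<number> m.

The algebra holds exact precision — the intermediates are printed rounded. Rounded just once: four significant figures.
Distance L = v·t = 0.3586 m/s × 2952 s = 1059 m.
Hardness H = 307.8 HV × 9.807 MPa/HV = 3019 MPa = 3.019e+09 Pa.
Contact area A = 0.009807 m × 0.003195 m = 3.133e-05 m².
SI base units throughout: W = 1550 N, H = 3.019e+09 Pa, K = 1.286e-06.
By Archard's law, V = K·W·L/H = 1.286e-06 · 1550 · 1059 / 3.019e+09 = 6.990e-10 m³.
Wear depth h = V/A = 6.990e-10 / 3.133e-05 = 2.231e-05 m.

value=2.231e-05 m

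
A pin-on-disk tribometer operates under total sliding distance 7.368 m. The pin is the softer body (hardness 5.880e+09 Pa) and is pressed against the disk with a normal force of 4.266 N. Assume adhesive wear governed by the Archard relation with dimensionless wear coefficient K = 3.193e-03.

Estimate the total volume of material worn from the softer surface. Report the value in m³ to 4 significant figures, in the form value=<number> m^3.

Intermediates are printed rounded. Each operation carries exact precision; one final rounding, at four significant digits.
In SI base units, W = 4.266 N, H = 5.880e+09 Pa, K = 3.193e-03.
Archard volume V = K·W·L/H = 3.193e-03 · 4.266 · 7.368 / 5.880e+09 = 1.707e-11 m³.

value=1.707e-11 m^3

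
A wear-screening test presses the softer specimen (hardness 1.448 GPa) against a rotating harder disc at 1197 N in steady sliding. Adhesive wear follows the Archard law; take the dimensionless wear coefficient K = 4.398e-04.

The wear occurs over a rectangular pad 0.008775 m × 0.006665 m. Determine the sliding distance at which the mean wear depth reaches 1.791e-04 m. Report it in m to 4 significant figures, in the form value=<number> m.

Every step carries full float precision, and intermediates appear rounded — one last rounding, at four significant figures.
Convert: Hardness H = 1.448 GPa = 1.448e+09 Pa.
Convert: Contact area A = 0.008775 m × 0.006665 m = 5.849e-05 m².
In SI base units: W = 1197 N, H = 1.448e+09 Pa, K = 4.398e-04.
Limit volume V_lim = h_lim·A = 1.791e-04 · 5.849e-05 = 1.047e-08 m³.
So the life L = V_lim·H/(K·W) = 1.047e-08 · 1.448e+09 / (4.398e-04 · 1197) = 28.81 m.

value=28.81 m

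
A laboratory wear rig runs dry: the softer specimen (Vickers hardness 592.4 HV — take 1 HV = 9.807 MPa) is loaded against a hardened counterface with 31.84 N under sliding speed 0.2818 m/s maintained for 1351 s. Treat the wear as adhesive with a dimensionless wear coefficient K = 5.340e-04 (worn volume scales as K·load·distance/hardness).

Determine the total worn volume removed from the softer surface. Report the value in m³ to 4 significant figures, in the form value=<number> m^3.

value=1.114e-09 m^3

All arithmetic maintains full precision — intermediates appear rounded, and one final rounding: 4 significant digits.
Convert: Distance covered L = v·t = 0.2818 m/s × 1351 s = 380.7 m.
Convert: Hardness H = 592.4 HV × 9.807 MPa/HV = 5810 MPa = 5.810e+09 Pa.
In SI base units: W = 31.84 N, H = 5.810e+09 Pa, K = 5.340e-04.
Wear volume V = K·W·L/H = 5.340e-04 · 31.84 · 380.7 / 5.810e+09 = 1.114e-09 m³.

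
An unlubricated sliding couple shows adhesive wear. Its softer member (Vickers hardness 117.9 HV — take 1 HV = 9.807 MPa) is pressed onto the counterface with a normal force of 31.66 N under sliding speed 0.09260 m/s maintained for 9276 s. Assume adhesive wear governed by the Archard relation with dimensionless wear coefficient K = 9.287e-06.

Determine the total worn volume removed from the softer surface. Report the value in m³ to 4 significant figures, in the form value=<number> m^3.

value=2.184e-10 m^3

The intermediates appear rounded, and every step runs at full float precision; a single final rounding, at 4 significant digits.
Sliding distance L = v·t = 0.09260 m/s × 9276 s = 859.0 m.
Hardness H = 117.9 HV × 9.807 MPa/HV = 1156 MPa = 1.156e+09 Pa.
Expressed in SI base units: W = 31.66 N, H = 1.156e+09 Pa, K = 9.287e-06.
Worn volume V = K·W·L/H = 9.287e-06 · 31.66 · 859.0 / 1.156e+09 = 2.184e-10 m³.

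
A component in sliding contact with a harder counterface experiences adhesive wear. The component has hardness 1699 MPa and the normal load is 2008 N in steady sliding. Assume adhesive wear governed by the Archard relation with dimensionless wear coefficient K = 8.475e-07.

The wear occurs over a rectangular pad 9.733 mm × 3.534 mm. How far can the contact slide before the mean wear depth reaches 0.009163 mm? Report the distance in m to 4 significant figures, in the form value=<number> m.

value=314.7 m

The algebra runs at full precision. Intermediate values appear rounded, and a single final rounding: 4 significant digits.
Hardness H = 1699 MPa = 1.699e+09 Pa.
Pad sides 9.733 mm × 3.534 mm = 0.009733 m × 0.003534 m. Contact area A = 0.009733 m × 0.003534 m = 3.440e-05 m².
Depth limit h_lim = 0.009163 mm = 9.163e-06 m.
Expressed in SI base units: W = 2008 N, H = 1.699e+09 Pa, K = 8.475e-07.
Permissible volume V_lim = h_lim·A = 9.163e-06 · 3.440e-05 = 3.152e-10 m³.
Thus life L = V_lim·H/(K·W) = 3.152e-10 · 1.699e+09 / (8.475e-07 · 2008) = 314.7 m.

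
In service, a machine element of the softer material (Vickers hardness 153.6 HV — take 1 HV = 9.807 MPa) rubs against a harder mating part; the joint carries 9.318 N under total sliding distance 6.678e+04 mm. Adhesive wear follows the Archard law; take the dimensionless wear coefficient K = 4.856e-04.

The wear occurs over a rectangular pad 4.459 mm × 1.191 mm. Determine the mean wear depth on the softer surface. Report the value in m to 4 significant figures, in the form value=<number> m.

Printed values are rounded; all working math runs at full float precision, and a single final rounding to four significant figures.
Distance L = 6.678e+04 mm = 66.78 m.
Hardness H = 153.6 HV × 9.807 MPa/HV = 1506 MPa = 1.506e+09 Pa.
Pad sides 4.459 mm × 1.191 mm = 0.004459 m × 0.001191 m. Contact area A = 0.004459 m × 0.001191 m = 5.311e-06 m².
SI base units throughout: W = 9.318 N, H = 1.506e+09 Pa, K = 4.856e-04.
Archard volume V = K·W·L/H = 4.856e-04 · 9.318 · 66.78 / 1.506e+09 = 2.006e-10 m³.
Mean wear depth h = V/A = 2.006e-10 / 5.311e-06 = 3.777e-05 m.

value=3.777e-05 m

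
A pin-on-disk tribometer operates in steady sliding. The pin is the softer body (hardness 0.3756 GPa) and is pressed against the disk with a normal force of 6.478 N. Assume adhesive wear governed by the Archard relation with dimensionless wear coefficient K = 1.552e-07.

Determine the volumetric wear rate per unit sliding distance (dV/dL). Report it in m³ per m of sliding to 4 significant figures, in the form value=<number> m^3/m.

value=2.677e-15 m^3/m

Every step maintains exact precision — the intermediates are shown rounded, and rounded once at the end to 4 significant digits.
Convert: Hardness H = 0.3756 GPa = 3.756e+08 Pa.
In SI base units, W = 6.478 N, H = 3.756e+08 Pa, K = 1.552e-07.
Sliding wear rate dV/dL = K·W/H, so: 1.552e-07 · 6.478 / 3.756e+08 = 2.677e-15 m³/m.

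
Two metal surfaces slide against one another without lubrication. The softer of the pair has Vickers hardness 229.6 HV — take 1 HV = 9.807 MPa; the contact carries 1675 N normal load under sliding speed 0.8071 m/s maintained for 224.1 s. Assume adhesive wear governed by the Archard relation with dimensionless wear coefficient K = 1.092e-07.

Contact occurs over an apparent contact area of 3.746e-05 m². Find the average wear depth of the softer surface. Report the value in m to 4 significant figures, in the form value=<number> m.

The computation holds exact precision, and intermediates are displayed rounded. Rounded just once, at 4 significant digits.
Distance covered L = v·t = 0.8071 m/s × 224.1 s = 180.9 m.
Hardness H = 229.6 HV × 9.807 MPa/HV = 2252 MPa = 2.252e+09 Pa.
In SI base units, W = 1675 N, H = 2.252e+09 Pa, K = 1.092e-07.
By Archard's law, V = K·W·L/H = 1.092e-07 · 1675 · 180.9 / 2.252e+09 = 1.469e-11 m³.
Mean depth h = V/A = 1.469e-11 / 3.746e-05 = 3.922e-07 m.

value=3.922e-07 m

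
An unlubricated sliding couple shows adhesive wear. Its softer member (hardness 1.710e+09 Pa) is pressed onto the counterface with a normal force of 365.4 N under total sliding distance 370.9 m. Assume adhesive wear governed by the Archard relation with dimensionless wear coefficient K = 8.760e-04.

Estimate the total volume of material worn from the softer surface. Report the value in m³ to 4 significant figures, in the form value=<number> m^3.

value=6.943e-08 m^3

All arithmetic holds full float precision. Intermediate values are displayed rounded; one final rounding to 4 significant digits.
SI base units throughout: W = 365.4 N, H = 1.710e+09 Pa, K = 8.760e-04.
Worn volume V = K·W·L/H = 8.760e-04 · 365.4 · 370.9 / 1.710e+09 = 6.943e-08 m³.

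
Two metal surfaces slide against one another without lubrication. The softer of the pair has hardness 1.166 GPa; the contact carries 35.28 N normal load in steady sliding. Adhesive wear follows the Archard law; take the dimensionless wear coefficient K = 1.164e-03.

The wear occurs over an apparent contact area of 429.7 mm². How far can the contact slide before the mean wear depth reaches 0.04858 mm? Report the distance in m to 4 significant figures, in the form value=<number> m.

value=592.7 m

Intermediate values are printed rounded — each operation holds full precision. Rounded just once, at 4 significant digits.
Hardness H = 1.166 GPa = 1.166e+09 Pa.
Contact area A = 429.7 mm² = 4.297e-04 m².
Depth limit h_lim = 0.04858 mm = 4.858e-05 m.
SI base units throughout: W = 35.28 N, H = 1.166e+09 Pa, K = 1.164e-03.
At the depth limit, V_lim = h_lim·A = 4.858e-05 · 4.297e-04 = 2.087e-08 m³.
Thus life L = V_lim·H/(K·W) = 2.087e-08 · 1.166e+09 / (1.164e-03 · 35.28) = 592.7 m.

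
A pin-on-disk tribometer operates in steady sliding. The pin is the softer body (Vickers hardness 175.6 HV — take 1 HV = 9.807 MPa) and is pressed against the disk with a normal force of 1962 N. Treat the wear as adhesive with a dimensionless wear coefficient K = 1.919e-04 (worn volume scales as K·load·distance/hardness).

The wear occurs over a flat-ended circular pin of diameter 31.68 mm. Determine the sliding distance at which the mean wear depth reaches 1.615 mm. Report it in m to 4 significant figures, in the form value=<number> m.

Intermediates are displayed rounded; every step runs at full precision, and one final rounding to 4 significant figures.
Hardness H = 175.6 HV × 9.807 MPa/HV = 1722 MPa = 1.722e+09 Pa.
Pin diameter d = 31.68 mm = 0.03168 m. Contact area A = π·d²/4 = π·(0.03168 m)²/4 = 7.882e-04 m².
Depth limit h_lim = 1.615 mm = 0.001615 m.
In SI base units: W = 1962 N, H = 1.722e+09 Pa, K = 1.919e-04.
At the depth limit, V_lim = h_lim·A = 0.001615 · 7.882e-04 = 1.273e-06 m³.
Life L = V_lim·H/(K·W) = 1.273e-06 · 1.722e+09 / (1.919e-04 · 1962) = 5823 m.

value=5823 m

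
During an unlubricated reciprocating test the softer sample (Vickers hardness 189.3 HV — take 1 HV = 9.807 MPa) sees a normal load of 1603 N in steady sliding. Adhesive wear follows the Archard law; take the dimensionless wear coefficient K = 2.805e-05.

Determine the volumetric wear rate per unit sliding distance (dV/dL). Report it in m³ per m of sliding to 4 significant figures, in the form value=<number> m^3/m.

value=2.422e-11 m^3/m

Intermediate values are shown rounded, and all working math runs at exact precision. Rounded once at the end: 4 significant digits.
Hardness H = 189.3 HV × 9.807 MPa/HV = 1856 MPa = 1.856e+09 Pa.
SI base units throughout: W = 1603 N, H = 1.856e+09 Pa, K = 2.805e-05.
Sliding wear rate dV/dL = K·W/H, so: 2.805e-05 · 1603 / 1.856e+09 = 2.422e-11 m³/m.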